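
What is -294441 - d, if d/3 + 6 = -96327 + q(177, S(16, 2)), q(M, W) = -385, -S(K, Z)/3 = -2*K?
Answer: -4287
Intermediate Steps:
S(K, Z) = 6*K (S(K, Z) = -(-6)*K = 6*K)
d = -290154 (d = -18 + 3*(-96327 - 385) = -18 + 3*(-96712) = -18 - 290136 = -290154)
-294441 - d = -294441 - 1*(-290154) = -294441 + 290154 = -4287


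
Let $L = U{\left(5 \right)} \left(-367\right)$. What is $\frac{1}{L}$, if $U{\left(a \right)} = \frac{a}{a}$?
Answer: $- \frac{1}{367} \approx -0.0027248$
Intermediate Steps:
$U{\left(a \right)} = 1$
$L = -367$ ($L = 1 \left(-367\right) = -367$)
$\frac{1}{L} = \frac{1}{-367} = - \frac{1}{367}$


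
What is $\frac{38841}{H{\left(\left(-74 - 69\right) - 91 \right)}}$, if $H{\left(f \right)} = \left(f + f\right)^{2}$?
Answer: $\frac{12947}{73008} \approx 0.17734$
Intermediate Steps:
$H{\left(f \right)} = 4 f^{2}$ ($H{\left(f \right)} = \left(2 f\right)^{2} = 4 f^{2}$)
$\frac{38841}{H{\left(\left(-74 - 69\right) - 91 \right)}} = \frac{38841}{4 \left(\left(-74 - 69\right) - 91\right)^{2}} = \frac{38841}{4 \left(-143 - 91\right)^{2}} = \frac{38841}{4 \left(-234\right)^{2}} = \frac{38841}{4 \cdot 54756} = \frac{38841}{219024} = 38841 \cdot \frac{1}{219024} = \frac{12947}{73008}$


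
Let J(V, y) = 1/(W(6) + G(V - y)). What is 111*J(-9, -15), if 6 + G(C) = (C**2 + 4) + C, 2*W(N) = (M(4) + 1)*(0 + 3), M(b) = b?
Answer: 222/95 ≈ 2.3368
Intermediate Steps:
W(N) = 15/2 (W(N) = ((4 + 1)*(0 + 3))/2 = (5*3)/2 = (1/2)*15 = 15/2)
G(C) = -2 + C + C**2 (G(C) = -6 + ((C**2 + 4) + C) = -6 + ((4 + C**2) + C) = -6 + (4 + C + C**2) = -2 + C + C**2)
J(V, y) = 1/(11/2 + V + (V - y)**2 - y) (J(V, y) = 1/(15/2 + (-2 + (V - y) + (V - y)**2)) = 1/(15/2 + (-2 + V + (V - y)**2 - y)) = 1/(11/2 + V + (V - y)**2 - y))
111*J(-9, -15) = 111*(2/(11 - 2*(-15) + 2*(-9) + 2*(-9 - 1*(-15))**2)) = 111*(2/(11 + 30 - 18 + 2*(-9 + 15)**2)) = 111*(2/(11 + 30 - 18 + 2*6**2)) = 111*(2/(11 + 30 - 18 + 2*36)) = 111*(2/(11 + 30 - 18 + 72)) = 111*(2/95) = 222/95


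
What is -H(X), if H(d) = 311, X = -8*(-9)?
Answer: -311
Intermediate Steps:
X = 72
-H(X) = -1*311 = -311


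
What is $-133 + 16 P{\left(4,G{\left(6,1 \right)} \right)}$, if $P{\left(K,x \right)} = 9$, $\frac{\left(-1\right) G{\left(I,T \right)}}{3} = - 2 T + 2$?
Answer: $11$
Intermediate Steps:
$G{\left(I,T \right)} = -6 + 6 T$ ($G{\left(I,T \right)} = - 3 \left(- 2 T + 2\right) = - 3 \left(2 - 2 T\right) = -6 + 6 T$)
$-133 + 16 P{\left(4,G{\left(6,1 \right)} \right)} = -133 + 16 \cdot 9 = -133 + 144 = 11$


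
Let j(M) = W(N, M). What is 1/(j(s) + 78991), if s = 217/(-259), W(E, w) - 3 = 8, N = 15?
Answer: 1/79002 ≈ 1.2658e-5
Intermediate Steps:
W(E, w) = 11 (W(E, w) = 3 + 8 = 11)
s = -31/37 (s = 217*(-1/259) = -31/37 ≈ -0.83784)
j(M) = 11
1/(j(s) + 78991) = 1/(11 + 78991) = 1/79002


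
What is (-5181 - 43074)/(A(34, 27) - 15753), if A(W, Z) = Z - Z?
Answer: 16085/5251 ≈ 3.0632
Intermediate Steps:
A(W, Z) = 0
(-5181 - 43074)/(A(34, 27) - 15753) = (-5181 - 43074)/(0 - 15753) = -48255/(-15753) = -48255*(-1/15753) = 16085/5251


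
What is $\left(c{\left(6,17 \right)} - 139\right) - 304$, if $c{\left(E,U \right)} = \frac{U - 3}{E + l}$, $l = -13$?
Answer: $-445$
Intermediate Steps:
$c{\left(E,U \right)} = \frac{-3 + U}{-13 + E}$ ($c{\left(E,U \right)} = \frac{U - 3}{E - 13} = \frac{-3 + U}{-13 + E}$)
$\left(c{\left(6,17 \right)} - 139\right) - 304 = \left(\frac{-3 + 17}{-13 + 6} - 139\right) - 304 = \left(\frac{1}{-7} \cdot 14 - 139\right) - 304 = \left(\left(- \frac{1}{7}\right) 14 - 139\right) - 304 = \left(-2 - 139\right) - 304 = -141 - 304 = -445$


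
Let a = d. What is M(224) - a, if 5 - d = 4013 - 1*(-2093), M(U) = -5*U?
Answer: 4981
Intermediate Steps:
d = -6101 (d = 5 - (4013 - 1*(-2093)) = 5 - (4013 + 2093) = 5 - 1*6106 = 5 - 6106 = -6101)
a = -6101
M(224) - a = -5*224 - 1*(-6101) = -1120 + 6101 = 4981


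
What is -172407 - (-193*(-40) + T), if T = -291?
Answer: -179836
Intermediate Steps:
-172407 - (-193*(-40) + T) = -172407 - (-193*(-40) - 291) = -172407 - (7720 - 291) = -172407 - 1*7429 = -172407 - 7429 = -179836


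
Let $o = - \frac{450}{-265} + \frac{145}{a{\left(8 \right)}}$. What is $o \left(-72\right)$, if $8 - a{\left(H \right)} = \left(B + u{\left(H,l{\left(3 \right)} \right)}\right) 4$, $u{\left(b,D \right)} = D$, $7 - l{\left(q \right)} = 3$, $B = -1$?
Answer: $\frac{131850}{53} \approx 2487.7$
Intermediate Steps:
$l{\left(q \right)} = 4$ ($l{\left(q \right)} = 7 - 3 = 4$)
$a{\left(H \right)} = -4$ ($a{\left(H \right)} = 8 - \left(-1 + 4\right) 4 = 8 - 3 \cdot 4 = 8 - 12 = -4$)
$o = - \frac{7325}{212}$ ($o = - \frac{450}{-265} + \frac{145}{-4} = \left(-450\right) \left(- \frac{1}{265}\right) + 145 \left(- \frac{1}{4}\right) = \frac{90}{53} - \frac{145}{4} = - \frac{7325}{212} \approx -34.552$)
$o \left(-72\right) = \left(- \frac{7325}{212}\right) \left(-72\right) = \frac{131850}{53}$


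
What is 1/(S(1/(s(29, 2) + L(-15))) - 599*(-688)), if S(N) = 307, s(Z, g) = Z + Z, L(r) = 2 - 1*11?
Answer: 1/412419 ≈ 2.4247e-6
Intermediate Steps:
L(r) = -9 (L(r) = 2 - 11 = -9)
s(Z, g) = 2*Z
1/(S(1/(s(29, 2) + L(-15))) - 599*(-688)) = 1/(307 - 599*(-688)) = 1/(307 + 412112) = 1/412419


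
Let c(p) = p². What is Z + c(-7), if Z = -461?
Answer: -412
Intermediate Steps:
Z + c(-7) = -461 + (-7)² = -461 + 49 = -412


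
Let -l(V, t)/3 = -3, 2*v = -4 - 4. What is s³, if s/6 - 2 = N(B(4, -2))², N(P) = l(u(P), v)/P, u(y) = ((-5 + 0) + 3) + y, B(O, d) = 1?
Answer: 123505992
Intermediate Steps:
u(y) = -2 + y (u(y) = (-5 + 3) + y = -2 + y)
v = -4 (v = (-4 - 4)/2 = (½)*(-8) = -4)
l(V, t) = 9 (l(V, t) = -3*(-3) = 9)
N(P) = 9/P
s = 498 (s = 12 + 6*(9/1)² = 12 + 6*(9*1)² = 12 + 6*9² = 12 + 6*81 = 12 + 486 = 498)
s³ = 498³ = 123505992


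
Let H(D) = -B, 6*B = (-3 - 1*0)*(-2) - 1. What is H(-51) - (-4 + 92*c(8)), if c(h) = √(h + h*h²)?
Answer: 19/6 - 184*√130 ≈ -2094.8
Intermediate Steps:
B = ⅚ (B = ((-3 - 1*0)*(-2) - 1)/6 = ((-3 + 0)*(-2) - 1)/6 = (-3*(-2) - 1)/6 = (6 - 1)/6 = (⅙)*5 = ⅚ ≈ 0.83333)
c(h) = √(h + h³)
H(D) = -⅚ (H(D) = -1*⅚ = -⅚)
H(-51) - (-4 + 92*c(8)) = -⅚ - (-4 + 92*√(8 + 8³)) = -⅚ - (-4 + 92*√(8 + 512)) = -⅚ - (-4 + 92*√520) = -⅚ - (-4 + 92*(2*√130)) = -⅚ - (-4 + 184*√130) = -⅚ + (4 - 184*√130) = 19/6 - 184*√130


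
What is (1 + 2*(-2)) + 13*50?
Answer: 647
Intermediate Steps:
(1 + 2*(-2)) + 13*50 = (1 - 4) + 650 = -3 + 650 = 647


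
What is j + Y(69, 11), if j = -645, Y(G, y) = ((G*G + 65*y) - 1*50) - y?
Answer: 4770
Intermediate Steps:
Y(G, y) = -50 + G**2 + 64*y (Y(G, y) = ((G**2 + 65*y) - 50) - y = (-50 + G**2 + 65*y) - y = -50 + G**2 + 64*y)
j + Y(69, 11) = -645 + (-50 + 69**2 + 64*11) = -645 + (-50 + 4761 + 704) = -645 + 5415 = 4770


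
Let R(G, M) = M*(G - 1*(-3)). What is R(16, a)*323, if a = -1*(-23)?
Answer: 141151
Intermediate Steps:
a = 23
R(G, M) = M*(3 + G) (R(G, M) = M*(G + 3) = M*(3 + G))
R(16, a)*323 = (23*(3 + 16))*323 = (23*19)*323 = 437*323 = 141151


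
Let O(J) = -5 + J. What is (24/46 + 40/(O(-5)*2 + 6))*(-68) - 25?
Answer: 21543/161 ≈ 133.81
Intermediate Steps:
(24/46 + 40/(O(-5)*2 + 6))*(-68) - 25 = (24/46 + 40/((-5 - 5)*2 + 6))*(-68) - 25 = (24*(1/46) + 40/(-10*2 + 6))*(-68) - 25 = (12/23 + 40/(-20 + 6))*(-68) - 25 = (12/23 + 40/(-14))*(-68) - 25 = (12/23 + 40*(-1/14))*(-68) - 25 = (12/23 - 20/7)*(-68) - 25 = -376/161*(-68) - 25 = 25568/161 - 25 = 21543/161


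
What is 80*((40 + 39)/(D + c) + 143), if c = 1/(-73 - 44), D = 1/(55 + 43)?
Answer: 72682480/19 ≈ 3.8254e+6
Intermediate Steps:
D = 1/98 ≈ 0.010204
c = -1/117 (c = 1/(-117) = -1/117 ≈ -0.0085470)
80*((40 + 39)/(D + c) + 143) = 80*((40 + 39)/(1/98 - 1/117) + 143) = 80*(79/(19/11466) + 143) = 80*(79*(11466/19) + 143) = 80*(905814/19 + 143) = 80*(908531/19) = 72682480/19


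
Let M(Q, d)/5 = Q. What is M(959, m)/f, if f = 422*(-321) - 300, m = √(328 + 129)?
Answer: -4795/135762 ≈ -0.035319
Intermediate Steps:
m = √457 ≈ 21.378
M(Q, d) = 5*Q
f = -135762 (f = -135462 - 300 = -135762)
M(959, m)/f = (5*959)/(-135762) = 4795*(-1/135762) = -4795/135762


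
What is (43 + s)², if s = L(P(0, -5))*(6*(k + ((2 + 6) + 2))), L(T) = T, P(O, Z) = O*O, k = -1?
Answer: 1849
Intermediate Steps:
P(O, Z) = O²
s = 0 (s = 0²*(6*(-1 + ((2 + 6) + 2))) = 0*(6*(-1 + (8 + 2))) = 0*(6*(-1 + 10)) = 0*(6*9) = 0*54 = 0)
(43 + s)² = (43 + 0)² = 43² = 1849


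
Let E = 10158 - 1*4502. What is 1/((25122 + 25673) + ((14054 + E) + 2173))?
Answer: 1/72678 ≈ 1.3759e-5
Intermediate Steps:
E = 5656 (E = 10158 - 4502 = 5656)
1/((25122 + 25673) + ((14054 + E) + 2173)) = 1/((25122 + 25673) + ((14054 + 5656) + 2173)) = 1/(50795 + (19710 + 2173)) = 1/(50795 + 21883) = 1/72678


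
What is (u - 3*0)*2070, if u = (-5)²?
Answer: 51750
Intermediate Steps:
u = 25
(u - 3*0)*2070 = (25 - 3*0)*2070 = (25 + 0)*2070 = 25*2070 = 51750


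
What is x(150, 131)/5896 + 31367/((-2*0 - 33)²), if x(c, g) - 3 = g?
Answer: 125567/4356 ≈ 28.826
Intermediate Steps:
x(c, g) = 3 + g
x(150, 131)/5896 + 31367/((-2*0 - 33)²) = (3 + 131)/5896 + 31367/((-2*0 - 33)²) = 134*(1/5896) + 31367/((0 - 33)²) = 1/44 + 31367/((-33)²) = 1/44 + 31367/1089 = 125567/4356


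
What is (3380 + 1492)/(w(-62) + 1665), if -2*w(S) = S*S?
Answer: -4872/257 ≈ -18.957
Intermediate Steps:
w(S) = -S**2/2 (w(S) = -S*S/2 = -S**2/2)
(3380 + 1492)/(w(-62) + 1665) = (3380 + 1492)/(-1/2*(-62)**2 + 1665) = 4872/(-1/2*3844 + 1665) = 4872/(-1922 + 1665) = 4872/(-257) = 4872*(-1/257) = -4872/257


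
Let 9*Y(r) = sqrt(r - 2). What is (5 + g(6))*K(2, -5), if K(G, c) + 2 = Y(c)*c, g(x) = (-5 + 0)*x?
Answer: 50 + 125*I*sqrt(7)/9 ≈ 50.0 + 36.747*I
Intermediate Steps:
g(x) = -5*x
Y(r) = sqrt(-2 + r)/9 (Y(r) = sqrt(r - 2)/9 = sqrt(-2 + r)/9)
K(G, c) = -2 + c*sqrt(-2 + c)/9 (K(G, c) = -2 + (sqrt(-2 + c)/9)*c = -2 + c*sqrt(-2 + c)/9)
(5 + g(6))*K(2, -5) = (5 - 5*6)*(-2 + (1/9)*(-5)*sqrt(-2 - 5)) = (5 - 30)*(-2 + (1/9)*(-5)*sqrt(-7)) = -25*(-2 + (1/9)*(-5)*(I*sqrt(7))) = -25*(-2 - 5*I*sqrt(7)/9) = 50 + 125*I*sqrt(7)/9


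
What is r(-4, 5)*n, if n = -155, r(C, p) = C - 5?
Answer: 1395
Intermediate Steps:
r(C, p) = -5 + C
r(-4, 5)*n = (-5 - 4)*(-155) = -9*(-155) = 1395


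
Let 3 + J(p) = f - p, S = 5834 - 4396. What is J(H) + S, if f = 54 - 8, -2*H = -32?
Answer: 1465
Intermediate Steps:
H = 16 (H = -1/2*(-32) = 16)
f = 46
S = 1438
J(p) = 43 - p (J(p) = -3 + (46 - p) = 43 - p)
J(H) + S = (43 - 1*16) + 1438 = (43 - 16) + 1438 = 27 + 1438 = 1465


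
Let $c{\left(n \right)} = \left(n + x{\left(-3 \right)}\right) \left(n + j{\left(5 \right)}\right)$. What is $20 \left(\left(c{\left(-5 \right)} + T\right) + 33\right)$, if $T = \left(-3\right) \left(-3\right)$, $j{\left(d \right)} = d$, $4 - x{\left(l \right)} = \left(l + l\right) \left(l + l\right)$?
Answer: $840$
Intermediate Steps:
$x{\left(l \right)} = 4 - 4 l^{2}$ ($x{\left(l \right)} = 4 - \left(l + l\right) \left(l + l\right) = 4 - 2 l 2 l = 4 - 4 l^{2}$)
$c{\left(n \right)} = \left(-32 + n\right) \left(5 + n\right)$ ($c{\left(n \right)} = \left(n + \left(4 - 4 \left(-3\right)^{2}\right)\right) \left(n + 5\right) = \left(n + \left(4 - 36\right)\right) \left(5 + n\right) = \left(n - 32\right) \left(5 + n\right) = \left(-32 + n\right) \left(5 + n\right)$)
$T = 9$
$20 \left(\left(c{\left(-5 \right)} + T\right) + 33\right) = 20 \left(\left(\left(-160 + \left(-5\right)^{2} - -135\right) + 9\right) + 33\right) = 20 \left(\left(\left(-160 + 25 + 135\right) + 9\right) + 33\right) = 20 \left(\left(0 + 9\right) + 33\right) = 20 \left(9 + 33\right) = 20 \cdot 42 = 840$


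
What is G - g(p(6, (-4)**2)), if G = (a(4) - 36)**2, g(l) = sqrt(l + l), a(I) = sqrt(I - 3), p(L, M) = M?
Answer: 1225 - 4*sqrt(2) ≈ 1219.3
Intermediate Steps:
a(I) = sqrt(-3 + I)
g(l) = sqrt(2)*sqrt(l) (g(l) = sqrt(2*l) = sqrt(2)*sqrt(l))
G = 1225 (G = (sqrt(-3 + 4) - 36)**2 = (sqrt(1) - 36)**2 = (1 - 36)**2 = (-35)**2 = 1225)
G - g(p(6, (-4)**2)) = 1225 - sqrt(2)*sqrt((-4)**2) = 1225 - sqrt(2)*sqrt(16) = 1225 - sqrt(2)*4 = 1225 - 4*sqrt(2)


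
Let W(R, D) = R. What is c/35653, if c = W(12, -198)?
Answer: 12/35653 ≈ 0.00033658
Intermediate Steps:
c = 12
c/35653 = 12/35653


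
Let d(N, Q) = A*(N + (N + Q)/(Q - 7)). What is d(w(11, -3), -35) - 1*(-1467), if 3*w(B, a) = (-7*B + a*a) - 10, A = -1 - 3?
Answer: 32869/21 ≈ 1565.2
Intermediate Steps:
A = -4
w(B, a) = -10/3 - 7*B/3 + a**2/3 (w(B, a) = ((-7*B + a*a) - 10)/3 = ((-7*B + a**2) - 10)/3 = ((a**2 - 7*B) - 10)/3 = (-10 + a**2 - 7*B)/3 = -10/3 - 7*B/3 + a**2/3)
d(N, Q) = -4*N - 4*(N + Q)/(-7 + Q) (d(N, Q) = -4*(N + (N + Q)/(Q - 7)) = -4*(N + (N + Q)/(-7 + Q)) = -4*N - 4*(N + Q)/(-7 + Q))
d(w(11, -3), -35) - 1*(-1467) = 4*(-1*(-35) + 6*(-10/3 - 7/3*11 + (1/3)*(-3)**2) - 1*(-10/3 - 7/3*11 + (1/3)*(-3)**2)*(-35))/(-7 - 35) - 1*(-1467) = 4*(35 + 6*(-10/3 - 77/3 + (1/3)*9) - 1*(-10/3 - 77/3 + (1/3)*9)*(-35))/(-42) + 1467 = 4*(-1/42)*(35 + 6*(-10/3 - 77/3 + 3) - 1*(-10/3 - 77/3 + 3)*(-35)) + 1467 = 4*(-1/42)*(35 + 6*(-26) - 1*(-26)*(-35)) + 1467 = 4*(-1/42)*(35 - 156 - 910) + 1467 = 4*(-1/42)*(-1031) + 1467 = 2062/21 + 1467 = 32869/21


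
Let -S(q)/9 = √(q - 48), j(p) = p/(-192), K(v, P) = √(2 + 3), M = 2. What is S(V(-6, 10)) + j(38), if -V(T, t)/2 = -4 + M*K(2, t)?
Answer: -19/96 - 18*I*√(10 + √5) ≈ -0.19792 - 62.964*I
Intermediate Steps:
K(v, P) = √5
j(p) = -p/192 (j(p) = p*(-1/192) = -p/192)
V(T, t) = 8 - 4*√5 (V(T, t) = -2*(-4 + 2*√5) = 8 - 4*√5)
S(q) = -9*√(-48 + q) (S(q) = -9*√(q - 48) = -9*√(-48 + q))
S(V(-6, 10)) + j(38) = -9*√(-48 + (8 - 4*√5)) - 1/192*38 = -9*√(-40 - 4*√5) - 19/96 = -19/96 - 9*√(-40 - 4*√5)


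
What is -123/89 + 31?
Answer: 2636/89 ≈ 29.618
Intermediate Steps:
-123/89 + 31 = 2636/89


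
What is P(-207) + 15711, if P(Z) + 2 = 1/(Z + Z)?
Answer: 6503525/414 ≈ 15709.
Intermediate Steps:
P(Z) = -2 + 1/(2*Z) (P(Z) = -2 + 1/(Z + Z) = -2 + 1/(2*Z))
P(-207) + 15711 = (-2 + (½)/(-207)) + 15711 = (-2 + (½)*(-1/207)) + 15711 = (-2 - 1/414) + 15711 = -829/414 + 15711 = 6503525/414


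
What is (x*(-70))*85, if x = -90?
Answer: 535500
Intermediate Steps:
(x*(-70))*85 = -90*(-70)*85 = 6300*85 = 535500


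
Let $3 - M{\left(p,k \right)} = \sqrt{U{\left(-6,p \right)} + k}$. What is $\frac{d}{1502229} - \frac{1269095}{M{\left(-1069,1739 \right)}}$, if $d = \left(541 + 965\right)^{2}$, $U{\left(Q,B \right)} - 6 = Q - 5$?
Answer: $\frac{127185028897}{57585445} + \frac{4314923 \sqrt{6}}{345} \approx 32844.0$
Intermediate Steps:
$U{\left(Q,B \right)} = 1 + Q$ ($U{\left(Q,B \right)} = 6 + \left(Q - 5\right) = 6 + \left(-5 + Q\right) = 1 + Q$)
$d = 2268036$ ($d = 1506^{2} = 2268036$)
$M{\left(p,k \right)} = 3 - \sqrt{-5 + k}$ ($M{\left(p,k \right)} = 3 - \sqrt{\left(1 - 6\right) + k} = 3 - \sqrt{-5 + k}$)
$\frac{d}{1502229} - \frac{1269095}{M{\left(-1069,1739 \right)}} = \frac{2268036}{1502229} - \frac{1269095}{3 - \sqrt{-5 + 1739}} = 2268036 \cdot \frac{1}{1502229} - \frac{1269095}{3 - \sqrt{1734}} = \frac{756012}{500743} - \frac{1269095}{3 - 17 \sqrt{6}}$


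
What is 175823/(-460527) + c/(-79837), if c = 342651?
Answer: -171837217928/36767094099 ≈ -4.6737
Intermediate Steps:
175823/(-460527) + c/(-79837) = 175823/(-460527) + 342651/(-79837) = 175823*(-1/460527) + 342651*(-1/79837) = -175823/460527 - 342651/79837 = -171837217928/36767094099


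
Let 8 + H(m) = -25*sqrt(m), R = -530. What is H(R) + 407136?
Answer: 407128 - 25*I*sqrt(530) ≈ 4.0713e+5 - 575.54*I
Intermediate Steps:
H(m) = -8 - 25*sqrt(m)
H(R) + 407136 = (-8 - 25*I*sqrt(530)) + 407136 = 407128 - 25*I*sqrt(530)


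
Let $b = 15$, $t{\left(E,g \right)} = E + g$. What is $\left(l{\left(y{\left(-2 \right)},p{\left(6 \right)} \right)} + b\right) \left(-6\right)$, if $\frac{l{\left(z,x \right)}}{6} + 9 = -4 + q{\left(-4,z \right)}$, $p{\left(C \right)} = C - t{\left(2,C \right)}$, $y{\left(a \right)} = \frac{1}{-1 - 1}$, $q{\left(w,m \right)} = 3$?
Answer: $270$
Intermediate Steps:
$y{\left(a \right)} = - \frac{1}{2}$ ($y{\left(a \right)} = \frac{1}{-2} = - \frac{1}{2}$)
$p{\left(C \right)} = -2$ ($p{\left(C \right)} = C - \left(2 + C\right) = -2$)
$l{\left(z,x \right)} = -60$ ($l{\left(z,x \right)} = -54 + 6 \left(-4 + 3\right) = -54 + 6 \left(-1\right) = -54 - 6 = -60$)
$\left(l{\left(y{\left(-2 \right)},p{\left(6 \right)} \right)} + b\right) \left(-6\right) = \left(-60 + 15\right) \left(-6\right) = \left(-45\right) \left(-6\right) = 270$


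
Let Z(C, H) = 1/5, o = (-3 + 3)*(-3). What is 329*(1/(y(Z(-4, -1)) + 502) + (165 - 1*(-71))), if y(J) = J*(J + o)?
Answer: 139216867/1793 ≈ 77645.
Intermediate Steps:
o = 0 (o = 0*(-3) = 0)
Z(C, H) = 1/5
y(J) = J**2 (y(J) = J*(J + 0) = J*J = J**2)
329*(1/(y(Z(-4, -1)) + 502) + (165 - 1*(-71))) = 329*(1/((1/5)**2 + 502) + (165 - 1*(-71))) = 329*(1/(1/25 + 502) + (165 + 71)) = 329*(1/(12551/25) + 236) = 329*(25/12551 + 236) = 329*(2962061/12551) = 139216867/1793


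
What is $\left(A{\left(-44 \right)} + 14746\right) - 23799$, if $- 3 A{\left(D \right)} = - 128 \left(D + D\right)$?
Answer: $- \frac{38423}{3} \approx -12808.0$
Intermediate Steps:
$A{\left(D \right)} = \frac{256 D}{3}$ ($A{\left(D \right)} = - \frac{\left(-128\right) \left(D + D\right)}{3} = - \frac{\left(-128\right) 2 D}{3} = - \frac{\left(-256\right) D}{3} = \frac{256 D}{3}$)
$\left(A{\left(-44 \right)} + 14746\right) - 23799 = \left(\frac{256}{3} \left(-44\right) + 14746\right) - 23799 = \left(- \frac{11264}{3} + 14746\right) - 23799 = \frac{32974}{3} - 23799 = - \frac{38423}{3}$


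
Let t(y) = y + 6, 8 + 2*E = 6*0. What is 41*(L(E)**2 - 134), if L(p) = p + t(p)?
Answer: -5330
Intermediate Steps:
E = -4 (E = -4 + (6*0)/2 = -4 + (1/2)*0 = -4 + 0 = -4)
t(y) = 6 + y
L(p) = 6 + 2*p (L(p) = p + (6 + p) = 6 + 2*p)
41*(L(E)**2 - 134) = 41*((6 + 2*(-4))**2 - 134) = 41*((6 - 8)**2 - 134) = 41*((-2)**2 - 134) = 41*(4 - 134) = 41*(-130) = -5330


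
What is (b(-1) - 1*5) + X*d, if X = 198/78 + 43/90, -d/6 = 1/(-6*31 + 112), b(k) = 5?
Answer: 3529/14430 ≈ 0.24456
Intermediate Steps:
d = 3/37 (d = -6/(-6*31 + 112) = -6/(-186 + 112) = -6/(-74) = -6*(-1/74) = 3/37 ≈ 0.081081)
X = 3529/1170 (X = 198*(1/78) + 43*(1/90) = 33/13 + 43/90 = 3529/1170 ≈ 3.0162)
(b(-1) - 1*5) + X*d = (5 - 1*5) + (3529/1170)*(3/37) = (5 - 5) + 3529/14430 = 0 + 3529/14430 = 3529/14430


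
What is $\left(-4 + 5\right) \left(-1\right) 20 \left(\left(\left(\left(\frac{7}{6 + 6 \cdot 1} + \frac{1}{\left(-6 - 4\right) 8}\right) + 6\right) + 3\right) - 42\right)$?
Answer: $\frac{7783}{12} \approx 648.58$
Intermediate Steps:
$\left(-4 + 5\right) \left(-1\right) 20 \left(\left(\left(\left(\frac{7}{6 + 6 \cdot 1} + \frac{1}{\left(-6 - 4\right) 8}\right) + 6\right) + 3\right) - 42\right) = 1 \left(-1\right) 20 \left(\left(\left(\left(\frac{7}{6 + 6} + \frac{1}{-10} \cdot \frac{1}{8}\right) + 6\right) + 3\right) - 42\right) = - 20 \left(\left(\left(\left(\frac{7}{12} - \frac{1}{80}\right) + 6\right) + 3\right) - 42\right) = - 20 \left(\left(\left(\frac{137}{240} + 6\right) + 3\right) - 42\right) = - 20 \left(\left(\frac{1577}{240} + 3\right) - 42\right) = - 20 \left(\frac{2297}{240} - 42\right) = - \frac{20 \left(-7783\right)}{240} = \left(-1\right) \left(- \frac{7783}{12}\right) = \frac{7783}{12}$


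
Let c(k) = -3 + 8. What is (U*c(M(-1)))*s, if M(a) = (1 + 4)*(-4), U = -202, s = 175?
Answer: -176750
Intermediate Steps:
M(a) = -20 (M(a) = 5*(-4) = -20)
c(k) = 5
(U*c(M(-1)))*s = -202*5*175 = -1010*175 = -176750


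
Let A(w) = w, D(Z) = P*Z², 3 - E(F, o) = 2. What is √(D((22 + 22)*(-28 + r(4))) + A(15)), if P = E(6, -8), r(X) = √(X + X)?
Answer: √(1533327 - 216832*√2) ≈ 1107.6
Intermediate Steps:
r(X) = √2*√X (r(X) = √(2*X) = √2*√X)
E(F, o) = 1 (E(F, o) = 3 - 1*2 = 3 - 2 = 1)
P = 1
D(Z) = Z² (D(Z) = 1*Z² = Z²)
√(D((22 + 22)*(-28 + r(4))) + A(15)) = √(((22 + 22)*(-28 + √2*√4))² + 15) = √((44*(-28 + √2*2))² + 15) = √((44*(-28 + 2*√2))² + 15) = √((-1232 + 88*√2)² + 15) = √(15 + (-1232 + 88*√2)²)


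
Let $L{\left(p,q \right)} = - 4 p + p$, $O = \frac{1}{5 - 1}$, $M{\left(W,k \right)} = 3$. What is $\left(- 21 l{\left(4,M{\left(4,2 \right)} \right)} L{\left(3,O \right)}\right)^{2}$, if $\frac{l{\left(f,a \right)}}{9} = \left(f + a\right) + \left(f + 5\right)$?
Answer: $740710656$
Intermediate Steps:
$O = \frac{1}{4} \approx 0.25$
$L{\left(p,q \right)} = - 3 p$
$l{\left(f,a \right)} = 45 + 9 a + 18 f$ ($l{\left(f,a \right)} = 9 \left(\left(f + a\right) + \left(f + 5\right)\right) = 9 \left(\left(a + f\right) + \left(5 + f\right)\right) = 9 \left(5 + a + 2 f\right) = 45 + 9 a + 18 f$)
$\left(- 21 l{\left(4,M{\left(4,2 \right)} \right)} L{\left(3,O \right)}\right)^{2} = \left(- 21 \left(45 + 9 \cdot 3 + 18 \cdot 4\right) \left(\left(-3\right) 3\right)\right)^{2} = \left(- 21 \left(45 + 27 + 72\right) \left(-9\right)\right)^{2} = \left(- 21 \cdot 144 \left(-9\right)\right)^{2} = \left(\left(-21\right) \left(-1296\right)\right)^{2} = 27216^{2} = 740710656$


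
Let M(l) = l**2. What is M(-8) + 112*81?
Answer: 9136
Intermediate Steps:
M(-8) + 112*81 = (-8)**2 + 112*81 = 64 + 9072 = 9136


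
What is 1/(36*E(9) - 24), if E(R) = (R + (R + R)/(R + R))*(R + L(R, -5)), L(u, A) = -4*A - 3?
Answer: 1/9336 ≈ 0.00010711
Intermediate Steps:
L(u, A) = -3 - 4*A
E(R) = (1 + R)*(17 + R) (E(R) = (R + (R + R)/(R + R))*(R + (-3 - 4*(-5))) = (R + (2*R)/((2*R)))*(R + (-3 + 20)) = (R + (2*R)*(1/(2*R)))*(R + 17) = (R + 1)*(17 + R) = (1 + R)*(17 + R))
1/(36*E(9) - 24) = 1/(36*(17 + 9² + 18*9) - 24) = 1/(36*(17 + 81 + 162) - 24) = 1/(36*260 - 24) = 1/(9360 - 24) = 1/9336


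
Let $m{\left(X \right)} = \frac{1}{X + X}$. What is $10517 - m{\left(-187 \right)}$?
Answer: $\frac{3933359}{374} \approx 10517.0$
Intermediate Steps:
$m{\left(X \right)} = \frac{1}{2 X}$
$10517 - m{\left(-187 \right)} = 10517 - \frac{1}{2 \left(-187\right)} = 10517 - \frac{1}{2} \left(- \frac{1}{187}\right) = 10517 - - \frac{1}{374} = 10517 + \frac{1}{374} = \frac{3933359}{374}$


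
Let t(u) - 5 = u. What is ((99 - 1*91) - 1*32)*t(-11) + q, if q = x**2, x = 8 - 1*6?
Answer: 148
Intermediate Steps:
t(u) = 5 + u
x = 2 (x = 8 - 6 = 2)
q = 4 (q = 2**2 = 4)
((99 - 1*91) - 1*32)*t(-11) + q = ((99 - 1*91) - 1*32)*(5 - 11) + 4 = ((99 - 91) - 32)*(-6) + 4 = (8 - 32)*(-6) + 4 = -24*(-6) + 4 = 144 + 4 = 148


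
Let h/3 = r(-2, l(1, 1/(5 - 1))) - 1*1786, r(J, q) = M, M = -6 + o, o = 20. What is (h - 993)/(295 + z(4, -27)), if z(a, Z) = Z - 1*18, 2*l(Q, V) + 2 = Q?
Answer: -6309/250 ≈ -25.236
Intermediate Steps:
l(Q, V) = -1 + Q/2
z(a, Z) = -18 + Z (z(a, Z) = Z - 18 = -18 + Z)
M = 14 (M = -6 + 20 = 14)
r(J, q) = 14
h = -5316 (h = 3*(14 - 1*1786) = 3*(14 - 1786) = 3*(-1772) = -5316)
(h - 993)/(295 + z(4, -27)) = (-5316 - 993)/(295 + (-18 - 27)) = -6309/(295 - 45) = -6309/250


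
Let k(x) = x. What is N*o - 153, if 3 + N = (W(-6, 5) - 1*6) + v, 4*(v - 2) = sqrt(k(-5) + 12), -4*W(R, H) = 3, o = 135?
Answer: -4797/4 + 135*sqrt(7)/4 ≈ -1110.0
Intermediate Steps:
W(R, H) = -3/4 (W(R, H) = -1/4*3 = -3/4)
v = 2 + sqrt(7)/4 (v = 2 + sqrt(-5 + 12)/4 = 2 + sqrt(7)/4 ≈ 2.6614)
N = -31/4 + sqrt(7)/4 (N = -3 + ((-3/4 - 1*6) + (2 + sqrt(7)/4)) = -3 + ((-3/4 - 6) + (2 + sqrt(7)/4)) = -3 + (-27/4 + (2 + sqrt(7)/4)) = -3 + (-19/4 + sqrt(7)/4) = -31/4 + sqrt(7)/4 ≈ -7.0886)
N*o - 153 = (-31/4 + sqrt(7)/4)*135 - 153 = (-4185/4 + 135*sqrt(7)/4) - 153 = -4797/4 + 135*sqrt(7)/4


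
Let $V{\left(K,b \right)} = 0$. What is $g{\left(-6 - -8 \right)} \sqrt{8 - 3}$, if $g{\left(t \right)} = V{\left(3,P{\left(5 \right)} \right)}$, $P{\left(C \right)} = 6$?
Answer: $0$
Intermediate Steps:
$g{\left(t \right)} = 0$
$g{\left(-6 - -8 \right)} \sqrt{8 - 3} = 0 \sqrt{8 - 3} = 0 \sqrt{5} = 0$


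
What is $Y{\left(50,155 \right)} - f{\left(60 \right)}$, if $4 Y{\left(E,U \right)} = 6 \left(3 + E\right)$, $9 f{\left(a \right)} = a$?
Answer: $\frac{437}{6} \approx 72.833$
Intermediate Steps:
$f{\left(a \right)} = \frac{a}{9}$
$Y{\left(E,U \right)} = \frac{9}{2} + \frac{3 E}{2}$ ($Y{\left(E,U \right)} = \frac{6 \left(3 + E\right)}{4} = \frac{18 + 6 E}{4} = \frac{9}{2} + \frac{3 E}{2}$)
$Y{\left(50,155 \right)} - f{\left(60 \right)} = \left(\frac{9}{2} + \frac{3}{2} \cdot 50\right) - \frac{1}{9} \cdot 60 = \left(\frac{9}{2} + 75\right) - \frac{20}{3} = \frac{159}{2} - \frac{20}{3} = \frac{437}{6}$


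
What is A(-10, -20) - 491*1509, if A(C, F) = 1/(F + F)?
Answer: -29636761/40 ≈ -7.4092e+5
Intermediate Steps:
A(C, F) = 1/(2*F)
A(-10, -20) - 491*1509 = (½)/(-20) - 491*1509 = (½)*(-1/20) - 740919 = -1/40 - 740919 = -29636761/40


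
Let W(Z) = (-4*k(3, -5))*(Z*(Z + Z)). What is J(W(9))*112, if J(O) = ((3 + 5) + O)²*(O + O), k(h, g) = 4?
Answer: -3876752130048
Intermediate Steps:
W(Z) = -32*Z² (W(Z) = (-4*4)*(Z*(Z + Z)) = -16*Z*2*Z = -32*Z²)
J(O) = 2*O*(8 + O)² (J(O) = (8 + O)²*(2*O) = 2*O*(8 + O)²)
J(W(9))*112 = (2*(-32*9²)*(8 - 32*9²)²)*112 = (2*(-32*81)*(8 - 32*81)²)*112 = (2*(-2592)*(8 - 2592)²)*112 = (2*(-2592)*(-2584)²)*112 = (2*(-2592)*6677056)*112 = -34613858304*112 = -3876752130048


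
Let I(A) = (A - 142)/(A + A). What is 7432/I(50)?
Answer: -185800/23 ≈ -8078.3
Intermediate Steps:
I(A) = (-142 + A)/(2*A) (I(A) = (-142 + A)/((2*A)) = (-142 + A)*(1/(2*A)) = (-142 + A)/(2*A))
7432/I(50) = 7432/(((½)*(-142 + 50)/50)) = 7432/(((½)*(1/50)*(-92))) = 7432/(-23/25) = 7432*(-25/23) = -185800/23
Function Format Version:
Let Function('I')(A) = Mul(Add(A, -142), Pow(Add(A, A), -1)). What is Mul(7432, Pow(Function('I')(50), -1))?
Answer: Rational(-185800, 23) ≈ -8078.3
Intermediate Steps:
Function('I')(A) = Mul(Rational(1, 2), Pow(A, -1), Add(-142, A)) (Function('I')(A) = Mul(Add(-142, A), Pow(Mul(2, A), -1)) = Mul(Add(-142, A), Mul(Rational(1, 2), Pow(A, -1))) = Mul(Rational(1, 2), Pow(A, -1), Add(-142, A)))
Mul(7432, Pow(Function('I')(50), -1)) = Mul(7432, Pow(Mul(Rational(1, 2), Pow(50, -1), Add(-142, 50)), -1)) = Mul(7432, Pow(Mul(Rational(1, 2), Rational(1, 50), -92), -1)) = Mul(7432, Pow(Rational(-23, 25), -1)) = Mul(7432, Rational(-25, 23)) = Rational(-185800, 23)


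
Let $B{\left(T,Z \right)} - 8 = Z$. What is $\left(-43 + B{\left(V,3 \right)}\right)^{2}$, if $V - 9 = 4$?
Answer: $1024$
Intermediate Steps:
$V = 13$ ($V = 9 + 4 = 13$)
$B{\left(T,Z \right)} = 8 + Z$
$\left(-43 + B{\left(V,3 \right)}\right)^{2} = \left(-43 + \left(8 + 3\right)\right)^{2} = \left(-43 + 11\right)^{2} = \left(-32\right)^{2} = 1024$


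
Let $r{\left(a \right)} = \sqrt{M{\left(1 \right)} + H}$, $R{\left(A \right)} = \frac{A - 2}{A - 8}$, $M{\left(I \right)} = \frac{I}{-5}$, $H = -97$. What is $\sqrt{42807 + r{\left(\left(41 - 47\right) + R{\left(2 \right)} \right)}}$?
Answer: $\frac{\sqrt{1070175 + 45 i \sqrt{30}}}{5} \approx 206.9 + 0.023826 i$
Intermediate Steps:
$M{\left(I \right)} = - \frac{I}{5}$ ($M{\left(I \right)} = I \left(- \frac{1}{5}\right) = - \frac{I}{5}$)
$R{\left(A \right)} = \frac{-2 + A}{-8 + A}$
$r{\left(a \right)} = \frac{9 i \sqrt{30}}{5}$ ($r{\left(a \right)} = \sqrt{\left(- \frac{1}{5}\right) 1 - 97} = \sqrt{- \frac{1}{5} - 97} = \sqrt{- \frac{486}{5}} = \frac{9 i \sqrt{30}}{5}$)
$\sqrt{42807 + r{\left(\left(41 - 47\right) + R{\left(2 \right)} \right)}} = \sqrt{42807 + \frac{9 i \sqrt{30}}{5}}$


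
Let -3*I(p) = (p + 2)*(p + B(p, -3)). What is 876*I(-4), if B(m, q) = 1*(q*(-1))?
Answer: -584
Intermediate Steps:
B(m, q) = -q (B(m, q) = 1*(-q) = -q)
I(p) = -(2 + p)*(3 + p)/3 (I(p) = -(p + 2)*(p - 1*(-3))/3 = -(2 + p)*(p + 3)/3 = -(2 + p)*(3 + p)/3)
876*I(-4) = 876*(-2 - 5/3*(-4) - ⅓*(-4)²) = 876*(-2 + 20/3 - ⅓*16) = 876*(-2 + 20/3 - 16/3) = 876*(-⅔) = -584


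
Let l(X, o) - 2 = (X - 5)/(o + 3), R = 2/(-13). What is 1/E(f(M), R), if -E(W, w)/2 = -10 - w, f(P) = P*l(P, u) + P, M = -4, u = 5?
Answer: 13/256 ≈ 0.050781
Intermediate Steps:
R = -2/13 (R = 2*(-1/13) = -2/13 ≈ -0.15385)
l(X, o) = 2 + (-5 + X)/(3 + o) (l(X, o) = 2 + (X - 5)/(o + 3) = 2 + (-5 + X)/(3 + o))
f(P) = P + P*(11/8 + P/8) (f(P) = P*((1 + P + 2*5)/(3 + 5)) + P = P*((1 + P + 10)/8) + P = P*((11 + P)/8) + P = P*(11/8 + P/8) + P = P + P*(11/8 + P/8))
E(W, w) = 20 + 2*w (E(W, w) = -2*(-10 - w) = 20 + 2*w)
1/E(f(M), R) = 1/(20 + 2*(-2/13)) = 1/(20 - 4/13) = 1/(256/13) = 13/256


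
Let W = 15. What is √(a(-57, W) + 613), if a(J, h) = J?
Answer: 2*√139 ≈ 23.580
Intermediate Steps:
√(a(-57, W) + 613) = √(-57 + 613) = √556 = 2*√139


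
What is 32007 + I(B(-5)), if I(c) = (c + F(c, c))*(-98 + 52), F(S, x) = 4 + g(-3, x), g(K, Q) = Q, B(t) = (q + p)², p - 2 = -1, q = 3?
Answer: 30351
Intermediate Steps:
p = 1 (p = 2 - 1 = 1)
B(t) = 16 (B(t) = (3 + 1)² = 4² = 16)
F(S, x) = 4 + x
I(c) = -184 - 92*c (I(c) = (c + (4 + c))*(-98 + 52) = (4 + 2*c)*(-46) = -184 - 92*c)
32007 + I(B(-5)) = 32007 + (-184 - 92*16) = 32007 + (-184 - 1472) = 32007 - 1656 = 30351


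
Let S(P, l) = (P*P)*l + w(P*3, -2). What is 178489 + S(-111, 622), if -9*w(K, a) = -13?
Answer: 70579372/9 ≈ 7.8422e+6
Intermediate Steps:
w(K, a) = 13/9 (w(K, a) = -1/9*(-13) = 13/9)
S(P, l) = 13/9 + l*P**2 (S(P, l) = (P*P)*l + 13/9 = P**2*l + 13/9 = l*P**2 + 13/9 = 13/9 + l*P**2)
178489 + S(-111, 622) = 178489 + (13/9 + 622*(-111)**2) = 178489 + (13/9 + 622*12321) = 178489 + (13/9 + 7663662) = 178489 + 68972971/9 = 70579372/9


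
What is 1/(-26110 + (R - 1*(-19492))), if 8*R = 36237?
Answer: -8/16707 ≈ -0.00047884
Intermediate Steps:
R = 36237/8 (R = (⅛)*36237 = 36237/8 ≈ 4529.6)
1/(-26110 + (R - 1*(-19492))) = 1/(-26110 + (36237/8 - 1*(-19492))) = 1/(-26110 + (36237/8 + 19492)) = 1/(-26110 + 192173/8) = 1/(-16707/8) = -8/16707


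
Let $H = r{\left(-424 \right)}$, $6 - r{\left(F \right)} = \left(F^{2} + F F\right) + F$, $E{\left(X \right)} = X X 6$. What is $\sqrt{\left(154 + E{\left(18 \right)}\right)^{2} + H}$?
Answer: $\sqrt{4042482} \approx 2010.6$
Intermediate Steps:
$E{\left(X \right)} = 6 X^{2}$ ($E{\left(X \right)} = X^{2} \cdot 6 = 6 X^{2}$)
$r{\left(F \right)} = 6 - F - 2 F^{2}$ ($r{\left(F \right)} = 6 - \left(\left(F^{2} + F F\right) + F\right) = 6 - \left(\left(F^{2} + F^{2}\right) + F\right) = 6 - \left(2 F^{2} + F\right) = 6 - \left(F + 2 F^{2}\right) = 6 - F - 2 F^{2}$)
$H = -359122$ ($H = 6 - -424 - 2 \left(-424\right)^{2} = 6 + 424 - 359552 = -359122$)
$\sqrt{\left(154 + E{\left(18 \right)}\right)^{2} + H} = \sqrt{\left(154 + 6 \cdot 18^{2}\right)^{2} - 359122} = \sqrt{\left(154 + 6 \cdot 324\right)^{2} - 359122} = \sqrt{\left(154 + 1944\right)^{2} - 359122} = \sqrt{2098^{2} - 359122} = \sqrt{4401604 - 359122} = \sqrt{4042482}$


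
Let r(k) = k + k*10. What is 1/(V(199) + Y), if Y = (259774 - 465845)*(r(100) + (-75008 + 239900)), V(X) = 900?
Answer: -1/34206136532 ≈ -2.9235e-11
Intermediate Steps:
r(k) = 11*k (r(k) = k + 10*k = 11*k)
Y = -34206137432 (Y = (259774 - 465845)*(11*100 + (-75008 + 239900)) = -206071*(1100 + 164892) = -206071*165992 = -34206137432)
1/(V(199) + Y) = 1/(900 - 34206137432) = 1/(-34206136532) = -1/34206136532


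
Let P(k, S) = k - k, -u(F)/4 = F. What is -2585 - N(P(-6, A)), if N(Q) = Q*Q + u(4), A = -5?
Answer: -2569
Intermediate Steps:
u(F) = -4*F
P(k, S) = 0
N(Q) = -16 + Q² (N(Q) = Q*Q - 4*4 = Q² - 16 = -16 + Q²)
-2585 - N(P(-6, A)) = -2585 - (-16 + 0²) = -2585 - (-16 + 0) = -2585 - 1*(-16) = -2585 + 16 = -2569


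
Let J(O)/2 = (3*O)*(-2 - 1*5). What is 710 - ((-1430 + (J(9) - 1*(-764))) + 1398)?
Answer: 356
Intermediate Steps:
J(O) = -42*O (J(O) = 2*((3*O)*(-2 - 1*5)) = 2*((3*O)*(-2 - 5)) = 2*((3*O)*(-7)) = 2*(-21*O) = -42*O)
710 - ((-1430 + (J(9) - 1*(-764))) + 1398) = 710 - ((-1430 + (-42*9 - 1*(-764))) + 1398) = 710 - ((-1430 + (-378 + 764)) + 1398) = 710 - ((-1430 + 386) + 1398) = 710 - (-1044 + 1398) = 710 - 1*354 = 710 - 354 = 356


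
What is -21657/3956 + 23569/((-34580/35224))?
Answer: -9024720239/375820 ≈ -24013.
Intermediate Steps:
-21657/3956 + 23569/((-34580/35224)) = -21657*1/3956 + 23569/((-34580*1/35224)) = -21657/3956 + 23569/(-1235/1258) = -21657/3956 + 23569*(-1258/1235) = -21657/3956 - 2280754/95 = -9024720239/375820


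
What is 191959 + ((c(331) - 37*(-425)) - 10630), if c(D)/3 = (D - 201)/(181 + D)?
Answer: 50446019/256 ≈ 1.9705e+5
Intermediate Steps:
c(D) = 3*(-201 + D)/(181 + D) (c(D) = 3*((D - 201)/(181 + D)) = 3*((-201 + D)/(181 + D)) = 3*(-201 + D)/(181 + D))
191959 + ((c(331) - 37*(-425)) - 10630) = 191959 + ((3*(-201 + 331)/(181 + 331) - 37*(-425)) - 10630) = 191959 + ((3*130/512 + 15725) - 10630) = 191959 + ((3*(1/512)*130 + 15725) - 10630) = 191959 + ((195/256 + 15725) - 10630) = 191959 + (4025795/256 - 10630) = 191959 + 1304515/256 = 50446019/256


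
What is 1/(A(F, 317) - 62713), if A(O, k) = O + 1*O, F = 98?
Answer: -1/62517 ≈ -1.5996e-5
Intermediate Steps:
A(O, k) = 2*O (A(O, k) = O + O = 2*O)
1/(A(F, 317) - 62713) = 1/(2*98 - 62713) = 1/(196 - 62713) = 1/(-62517) = -1/62517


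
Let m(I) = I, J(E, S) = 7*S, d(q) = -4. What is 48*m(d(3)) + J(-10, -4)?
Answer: -220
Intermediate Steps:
48*m(d(3)) + J(-10, -4) = 48*(-4) + 7*(-4) = -192 - 28 = -220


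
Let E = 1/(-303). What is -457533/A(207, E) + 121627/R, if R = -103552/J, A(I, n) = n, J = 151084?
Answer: 3584324160695/25888 ≈ 1.3846e+8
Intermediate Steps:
E = -1/303 ≈ -0.0033003
R = -25888/37771 (R = -103552/151084 = -103552*1/151084 = -25888/37771 ≈ -0.68539)
-457533/A(207, E) + 121627/R = -457533/(-1/303) + 121627/(-25888/37771) = -457533*(-303) + 121627*(-37771/25888) = 138632499 - 4593973417/25888 = 3584324160695/25888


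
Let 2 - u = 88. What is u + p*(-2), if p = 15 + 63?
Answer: -242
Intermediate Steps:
p = 78
u = -86 (u = 2 - 1*88 = 2 - 88 = -86)
u + p*(-2) = -86 + 78*(-2) = -86 - 156 = -242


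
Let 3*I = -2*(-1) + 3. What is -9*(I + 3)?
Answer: -42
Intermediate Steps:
I = 5/3 (I = (-2*(-1) + 3)/3 = (2 + 3)/3 = (⅓)*5 = 5/3 ≈ 1.6667)
-9*(I + 3) = -9*(5/3 + 3) = -9*14/3 = -42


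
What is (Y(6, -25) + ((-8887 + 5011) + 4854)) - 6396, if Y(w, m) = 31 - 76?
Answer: -5463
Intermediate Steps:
Y(w, m) = -45
(Y(6, -25) + ((-8887 + 5011) + 4854)) - 6396 = (-45 + ((-8887 + 5011) + 4854)) - 6396 = (-45 + (-3876 + 4854)) - 6396 = (-45 + 978) - 6396 = 933 - 6396 = -5463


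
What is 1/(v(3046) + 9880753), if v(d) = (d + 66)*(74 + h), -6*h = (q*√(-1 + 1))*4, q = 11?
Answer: 1/10111041 ≈ 9.8902e-8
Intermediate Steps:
h = 0 (h = -11*√(-1 + 1)*4/6 = -11*√0*4/6 = -11*0*4/6 = -0*4 = -⅙*0 = 0)
v(d) = 4884 + 74*d (v(d) = (d + 66)*(74 + 0) = (66 + d)*74 = 4884 + 74*d)
1/(v(3046) + 9880753) = 1/((4884 + 74*3046) + 9880753) = 1/((4884 + 225404) + 9880753) = 1/(230288 + 9880753) = 1/10111041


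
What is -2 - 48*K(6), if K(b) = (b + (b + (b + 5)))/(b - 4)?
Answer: -554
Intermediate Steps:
K(b) = (5 + 3*b)/(-4 + b) (K(b) = (b + (b + (5 + b)))/(-4 + b) = (b + (5 + 2*b))/(-4 + b) = (5 + 3*b)/(-4 + b))
-2 - 48*K(6) = -2 - 48*(5 + 3*6)/(-4 + 6) = -2 - 48*(5 + 18)/2 = -2 - 24*23 = -2 - 48*23/2 = -2 - 552 = -554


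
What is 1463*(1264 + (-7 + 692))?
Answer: 2851387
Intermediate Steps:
1463*(1264 + (-7 + 692)) = 1463*(1264 + 685) = 1463*1949 = 2851387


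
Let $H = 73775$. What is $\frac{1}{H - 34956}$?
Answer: $\frac{1}{38819} \approx 2.5761 \cdot 10^{-5}$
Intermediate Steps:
$\frac{1}{H - 34956} = \frac{1}{73775 - 34956} = \frac{1}{38819}$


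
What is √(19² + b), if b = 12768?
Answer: √13129 ≈ 114.58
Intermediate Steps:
√(19² + b) = √(19² + 12768) = √(361 + 12768) = √13129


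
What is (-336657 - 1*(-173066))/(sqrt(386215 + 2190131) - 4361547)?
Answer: 237836611759/6341029885621 + 163591*sqrt(2576346)/19023089656863 ≈ 0.037521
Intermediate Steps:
(-336657 - 1*(-173066))/(sqrt(386215 + 2190131) - 4361547) = (-336657 + 173066)/(sqrt(2576346) - 4361547) = -163591/(-4361547 + sqrt(2576346))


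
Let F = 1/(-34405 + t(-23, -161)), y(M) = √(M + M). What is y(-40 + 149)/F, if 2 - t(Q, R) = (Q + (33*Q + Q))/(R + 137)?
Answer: -826477*√218/24 ≈ -5.0845e+5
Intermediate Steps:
t(Q, R) = 2 - 35*Q/(137 + R) (t(Q, R) = 2 - (Q + (33*Q + Q))/(R + 137) = 2 - (Q + 34*Q)/(137 + R) = 2 - 35*Q/(137 + R))
y(M) = √2*√M (y(M) = √(2*M) = √2*√M)
F = -24/826477 (F = 1/(-34405 + (274 - 35*(-23) + 2*(-161))/(137 - 161)) = 1/(-34405 + (274 + 805 - 322)/(-24)) = 1/(-34405 - 1/24*757) = 1/(-34405 - 757/24) = 1/(-826477/24) = -24/826477 ≈ -2.9039e-5)
y(-40 + 149)/F = (√2*√(-40 + 149))/(-24/826477) = (√2*√109)*(-826477/24) = √218*(-826477/24) = -826477*√218/24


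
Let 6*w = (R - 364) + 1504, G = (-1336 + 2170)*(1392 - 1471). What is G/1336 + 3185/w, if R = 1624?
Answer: -19572243/461588 ≈ -42.402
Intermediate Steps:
G = -65886 (G = 834*(-79) = -65886)
w = 1382/3 (w = ((1624 - 364) + 1504)/6 = (1260 + 1504)/6 = (1/6)*2764 = 1382/3 ≈ 460.67)
G/1336 + 3185/w = -65886/1336 + 3185/(1382/3) = -65886*1/1336 + 3185*(3/1382) = -32943/668 + 9555/1382 = -19572243/461588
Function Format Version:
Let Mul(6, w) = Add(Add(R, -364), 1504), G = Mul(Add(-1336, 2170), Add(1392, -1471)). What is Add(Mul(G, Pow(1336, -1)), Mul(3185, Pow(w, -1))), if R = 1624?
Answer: Rational(-19572243, 461588) ≈ -42.402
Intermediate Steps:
G = -65886 (G = Mul(834, -79) = -65886)
w = Rational(1382, 3) (w = Mul(Rational(1, 6), Add(Add(1624, -364), 1504)) = Mul(Rational(1, 6), Add(1260, 1504)) = Mul(Rational(1, 6), 2764) = Rational(1382, 3) ≈ 460.67)
Add(Mul(G, Pow(1336, -1)), Mul(3185, Pow(w, -1))) = Add(Mul(-65886, Pow(1336, -1)), Mul(3185, Pow(Rational(1382, 3), -1))) = Add(Mul(-65886, Rational(1, 1336)), Mul(3185, Rational(3, 1382))) = Add(Rational(-32943, 668), Rational(9555, 1382)) = Rational(-19572243, 461588)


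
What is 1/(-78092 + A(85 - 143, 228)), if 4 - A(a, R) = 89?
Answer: -1/78177 ≈ -1.2791e-5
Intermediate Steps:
A(a, R) = -85 (A(a, R) = 4 - 1*89 = 4 - 89 = -85)
1/(-78092 + A(85 - 143, 228)) = 1/(-78092 - 85) = 1/(-78177) = -1/78177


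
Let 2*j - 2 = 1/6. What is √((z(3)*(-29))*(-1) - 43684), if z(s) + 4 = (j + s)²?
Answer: I*√6237571/12 ≈ 208.13*I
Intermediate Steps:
j = 13/12 (j = 1 + (½)/6 = 1 + (½)*(⅙) = 1 + 1/12 = 13/12 ≈ 1.0833)
z(s) = -4 + (13/12 + s)²
√((z(3)*(-29))*(-1) - 43684) = √(((-4 + (13 + 12*3)²/144)*(-29))*(-1) - 43684) = √(((-4 + (13 + 36)²/144)*(-29))*(-1) - 43684) = √(((-4 + (1/144)*49²)*(-29))*(-1) - 43684) = √(((-4 + (1/144)*2401)*(-29))*(-1) - 43684) = √(((-4 + 2401/144)*(-29))*(-1) - 43684) = √(((1825/144)*(-29))*(-1) - 43684) = √(-52925/144*(-1) - 43684) = √(52925/144 - 43684) = √(-6237571/144) = I*√6237571/12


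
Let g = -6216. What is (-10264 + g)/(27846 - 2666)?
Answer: -824/1259 ≈ -0.65449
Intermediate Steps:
(-10264 + g)/(27846 - 2666) = (-10264 - 6216)/(27846 - 2666) = -16480/25180 = -16480*1/25180 = -824/1259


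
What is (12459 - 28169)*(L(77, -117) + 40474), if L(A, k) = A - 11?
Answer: -636883400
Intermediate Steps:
L(A, k) = -11 + A
(12459 - 28169)*(L(77, -117) + 40474) = (12459 - 28169)*((-11 + 77) + 40474) = -15710*(66 + 40474) = -15710*40540 = -636883400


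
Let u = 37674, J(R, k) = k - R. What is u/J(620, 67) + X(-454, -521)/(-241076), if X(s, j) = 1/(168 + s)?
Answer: -371076715073/5446871144 ≈ -68.127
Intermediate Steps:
u/J(620, 67) + X(-454, -521)/(-241076) = 37674/(67 - 1*620) + 1/((168 - 454)*(-241076)) = 37674/(67 - 620) - 1/241076/(-286) = 37674/(-553) - 1/286*(-1/241076) = 37674*(-1/553) + 1/68947736 = -5382/79 + 1/68947736 = -371076715073/5446871144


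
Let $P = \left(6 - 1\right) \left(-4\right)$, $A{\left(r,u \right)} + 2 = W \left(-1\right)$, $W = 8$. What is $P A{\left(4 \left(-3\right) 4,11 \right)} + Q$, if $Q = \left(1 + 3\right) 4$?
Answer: $216$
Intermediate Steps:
$A{\left(r,u \right)} = -10$ ($A{\left(r,u \right)} = -2 + 8 \left(-1\right) = -2 - 8 = -10$)
$Q = 16$ ($Q = 4 \cdot 4 = 16$)
$P = -20$ ($P = 5 \left(-4\right) = -20$)
$P A{\left(4 \left(-3\right) 4,11 \right)} + Q = \left(-20\right) \left(-10\right) + 16 = 200 + 16 = 216$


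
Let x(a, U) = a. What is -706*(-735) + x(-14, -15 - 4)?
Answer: 518896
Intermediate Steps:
-706*(-735) + x(-14, -15 - 4) = -706*(-735) - 14 = 518910 - 14 = 518896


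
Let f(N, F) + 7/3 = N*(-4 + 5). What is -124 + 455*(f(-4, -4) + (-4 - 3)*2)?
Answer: -28127/3 ≈ -9375.7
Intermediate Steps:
f(N, F) = -7/3 + N (f(N, F) = -7/3 + N*(-4 + 5) = -7/3 + N*1 = -7/3 + N)
-124 + 455*(f(-4, -4) + (-4 - 3)*2) = -124 + 455*((-7/3 - 4) + (-4 - 3)*2) = -124 + 455*(-19/3 - 7*2) = -124 + 455*(-19/3 - 14) = -124 + 455*(-61/3) = -124 - 27755/3 = -28127/3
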